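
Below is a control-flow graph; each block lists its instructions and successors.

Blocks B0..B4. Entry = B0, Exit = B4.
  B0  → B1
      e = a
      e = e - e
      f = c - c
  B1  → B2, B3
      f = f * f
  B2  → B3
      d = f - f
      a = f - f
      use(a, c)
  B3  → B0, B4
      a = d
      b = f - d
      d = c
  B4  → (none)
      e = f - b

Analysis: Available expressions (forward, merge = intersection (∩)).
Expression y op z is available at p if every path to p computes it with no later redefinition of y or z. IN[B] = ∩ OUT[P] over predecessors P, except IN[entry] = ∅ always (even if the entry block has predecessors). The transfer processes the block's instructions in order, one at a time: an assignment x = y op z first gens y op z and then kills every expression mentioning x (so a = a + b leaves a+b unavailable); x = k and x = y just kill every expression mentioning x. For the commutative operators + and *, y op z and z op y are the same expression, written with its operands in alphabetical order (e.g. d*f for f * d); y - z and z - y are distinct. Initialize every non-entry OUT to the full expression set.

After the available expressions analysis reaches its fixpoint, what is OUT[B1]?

Per-block solution:
  B0: | IN={} | OUT={c-c}
  B1: | IN={c-c} | OUT={c-c}
  B2: | IN={c-c} | OUT={c-c, f-f}
  B3: | IN={c-c} | OUT={c-c}
  B4: | IN={c-c} | OUT={c-c, f-b}

Merge at B1: IN[B1] = OUT[B0] = {c-c}
Applying B1's transfer function to that IN value gives OUT[B1] (row B1 above).

Answer: {c-c}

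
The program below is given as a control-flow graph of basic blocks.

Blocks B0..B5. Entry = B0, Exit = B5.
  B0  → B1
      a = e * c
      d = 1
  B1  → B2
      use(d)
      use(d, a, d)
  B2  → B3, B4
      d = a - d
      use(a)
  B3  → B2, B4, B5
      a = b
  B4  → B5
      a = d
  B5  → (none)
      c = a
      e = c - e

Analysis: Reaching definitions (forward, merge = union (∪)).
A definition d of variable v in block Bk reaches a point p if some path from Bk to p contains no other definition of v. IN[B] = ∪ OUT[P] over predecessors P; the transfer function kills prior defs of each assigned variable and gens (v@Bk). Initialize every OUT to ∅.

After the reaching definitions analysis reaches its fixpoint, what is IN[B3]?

Answer: {a@B0, a@B3, d@B2}

Trace:
Fixpoint table:
  B0:   IN={}   OUT={a@B0, d@B0}
  B1:   IN={a@B0, d@B0}   OUT={a@B0, d@B0}
  B2:   IN={a@B0, a@B3, d@B0, d@B2}   OUT={a@B0, a@B3, d@B2}
  B3:   IN={a@B0, a@B3, d@B2}   OUT={a@B3, d@B2}
  B4:   IN={a@B0, a@B3, d@B2}   OUT={a@B4, d@B2}
  B5:   IN={a@B3, a@B4, d@B2}   OUT={a@B3, a@B4, c@B5, d@B2, e@B5}

Merge at B3: IN[B3] = OUT[B2] = {a@B0, a@B3, d@B2}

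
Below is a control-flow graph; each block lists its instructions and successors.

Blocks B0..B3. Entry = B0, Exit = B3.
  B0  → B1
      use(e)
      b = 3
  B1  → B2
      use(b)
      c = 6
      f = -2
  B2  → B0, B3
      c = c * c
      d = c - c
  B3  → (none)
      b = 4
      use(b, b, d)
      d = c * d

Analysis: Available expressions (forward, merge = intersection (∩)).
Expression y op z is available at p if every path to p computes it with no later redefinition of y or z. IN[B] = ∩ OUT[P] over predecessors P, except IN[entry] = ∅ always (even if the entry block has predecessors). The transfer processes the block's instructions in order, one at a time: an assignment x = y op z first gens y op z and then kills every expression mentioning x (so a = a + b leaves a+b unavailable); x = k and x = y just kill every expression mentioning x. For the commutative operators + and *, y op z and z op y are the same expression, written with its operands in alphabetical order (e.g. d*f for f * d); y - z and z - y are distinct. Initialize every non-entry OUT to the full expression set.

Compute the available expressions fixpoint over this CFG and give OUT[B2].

Answer: {c-c}

Trace:
Per-block solution:
  B0: | IN={} | OUT={}
  B1: | IN={} | OUT={}
  B2: | IN={} | OUT={c-c}
  B3: | IN={c-c} | OUT={c-c}

Merge at B2: IN[B2] = OUT[B1] = {}
Applying B2's transfer function to that IN value gives OUT[B2] (row B2 above).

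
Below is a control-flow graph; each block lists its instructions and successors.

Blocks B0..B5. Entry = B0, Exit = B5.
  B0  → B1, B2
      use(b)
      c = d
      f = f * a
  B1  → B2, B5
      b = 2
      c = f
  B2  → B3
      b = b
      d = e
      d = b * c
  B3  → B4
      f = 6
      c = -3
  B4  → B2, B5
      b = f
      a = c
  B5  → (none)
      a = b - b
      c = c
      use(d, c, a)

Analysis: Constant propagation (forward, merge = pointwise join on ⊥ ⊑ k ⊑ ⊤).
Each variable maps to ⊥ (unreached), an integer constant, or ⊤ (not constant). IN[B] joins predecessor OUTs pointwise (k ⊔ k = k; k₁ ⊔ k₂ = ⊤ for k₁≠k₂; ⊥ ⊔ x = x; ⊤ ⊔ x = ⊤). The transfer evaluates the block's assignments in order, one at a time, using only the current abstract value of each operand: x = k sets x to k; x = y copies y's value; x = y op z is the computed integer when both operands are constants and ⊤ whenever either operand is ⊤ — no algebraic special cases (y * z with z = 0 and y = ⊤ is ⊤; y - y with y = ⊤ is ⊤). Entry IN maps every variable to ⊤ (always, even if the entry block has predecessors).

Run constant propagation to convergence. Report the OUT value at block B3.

Answer: {a: ⊤, b: ⊤, c: -3, d: ⊤, e: ⊤, f: 6}

Working:
Converged values:
  B0:  IN=(all ⊤)  OUT=(all ⊤)
  B1:  IN=(all ⊤)  OUT={b:2; rest ⊤}
  B2:  IN=(all ⊤)  OUT=(all ⊤)
  B3:  IN=(all ⊤)  OUT={c:-3, f:6; rest ⊤}
  B4:  IN={c:-3, f:6; rest ⊤}  OUT={a:-3, b:6, c:-3, f:6; rest ⊤}
  B5:  IN=(all ⊤)  OUT=(all ⊤)

Merge at B3: IN[B3] = OUT[B2] = {a: ⊤, b: ⊤, c: ⊤, d: ⊤, e: ⊤, f: ⊤}
Applying B3's transfer function to that IN value gives OUT[B3] (row B3 above).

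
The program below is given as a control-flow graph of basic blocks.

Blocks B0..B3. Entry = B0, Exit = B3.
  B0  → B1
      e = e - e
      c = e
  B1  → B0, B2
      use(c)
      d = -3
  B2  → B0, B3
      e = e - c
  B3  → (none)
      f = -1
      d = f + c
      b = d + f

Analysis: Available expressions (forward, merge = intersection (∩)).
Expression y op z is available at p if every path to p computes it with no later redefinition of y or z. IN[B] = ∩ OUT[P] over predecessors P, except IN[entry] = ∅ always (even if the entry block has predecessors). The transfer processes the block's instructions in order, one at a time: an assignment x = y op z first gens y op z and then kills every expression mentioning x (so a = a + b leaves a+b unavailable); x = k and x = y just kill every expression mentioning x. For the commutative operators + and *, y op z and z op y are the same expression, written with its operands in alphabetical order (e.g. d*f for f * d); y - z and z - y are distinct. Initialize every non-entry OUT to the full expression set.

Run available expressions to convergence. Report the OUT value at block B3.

Answer: {c+f, d+f}

Trace:
Fixpoint table:
  B0:   IN={}   OUT={}
  B1:   IN={}   OUT={}
  B2:   IN={}   OUT={}
  B3:   IN={}   OUT={c+f, d+f}

Merge at B3: IN[B3] = OUT[B2] = {}
Applying B3's transfer function to that IN value gives OUT[B3] (row B3 above).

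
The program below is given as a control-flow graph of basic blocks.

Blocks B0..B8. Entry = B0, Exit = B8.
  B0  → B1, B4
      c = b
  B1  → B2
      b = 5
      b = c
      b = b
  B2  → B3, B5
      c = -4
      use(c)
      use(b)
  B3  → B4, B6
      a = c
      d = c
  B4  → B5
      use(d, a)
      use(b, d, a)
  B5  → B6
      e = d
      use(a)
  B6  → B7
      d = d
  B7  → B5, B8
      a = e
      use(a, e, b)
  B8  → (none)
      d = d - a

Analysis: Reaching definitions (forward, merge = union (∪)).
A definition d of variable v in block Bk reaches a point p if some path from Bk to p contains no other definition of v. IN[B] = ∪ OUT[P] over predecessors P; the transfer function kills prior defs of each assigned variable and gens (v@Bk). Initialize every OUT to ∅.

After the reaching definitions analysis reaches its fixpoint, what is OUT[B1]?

Per-block solution:
  B0:  IN={}  OUT={c@B0}
  B1:  IN={c@B0}  OUT={b@B1, c@B0}
  B2:  IN={b@B1, c@B0}  OUT={b@B1, c@B2}
  B3:  IN={b@B1, c@B2}  OUT={a@B3, b@B1, c@B2, d@B3}
  B4:  IN={a@B3, b@B1, c@B0, c@B2, d@B3}  OUT={a@B3, b@B1, c@B0, c@B2, d@B3}
  B5:  IN={a@B3, a@B7, b@B1, c@B0, c@B2, d@B3, d@B6, e@B5}  OUT={a@B3, a@B7, b@B1, c@B0, c@B2, d@B3, d@B6, e@B5}
  B6:  IN={a@B3, a@B7, b@B1, c@B0, c@B2, d@B3, d@B6, e@B5}  OUT={a@B3, a@B7, b@B1, c@B0, c@B2, d@B6, e@B5}
  B7:  IN={a@B3, a@B7, b@B1, c@B0, c@B2, d@B6, e@B5}  OUT={a@B7, b@B1, c@B0, c@B2, d@B6, e@B5}
  B8:  IN={a@B7, b@B1, c@B0, c@B2, d@B6, e@B5}  OUT={a@B7, b@B1, c@B0, c@B2, d@B8, e@B5}

Merge at B1: IN[B1] = OUT[B0] = {c@B0}
Applying B1's transfer function to that IN value gives OUT[B1] (row B1 above).

Answer: {b@B1, c@B0}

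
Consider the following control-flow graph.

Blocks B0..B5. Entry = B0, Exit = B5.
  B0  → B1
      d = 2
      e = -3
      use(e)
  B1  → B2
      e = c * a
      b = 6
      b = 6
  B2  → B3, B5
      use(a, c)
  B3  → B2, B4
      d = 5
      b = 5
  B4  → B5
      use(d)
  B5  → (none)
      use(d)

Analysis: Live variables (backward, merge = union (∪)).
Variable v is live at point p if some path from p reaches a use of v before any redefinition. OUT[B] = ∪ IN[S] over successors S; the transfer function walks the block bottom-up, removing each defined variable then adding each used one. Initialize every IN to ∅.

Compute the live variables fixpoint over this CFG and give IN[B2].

Per-block solution:
  B0: | IN={a, c} | OUT={a, c, d}
  B1: | IN={a, c, d} | OUT={a, c, d}
  B2: | IN={a, c, d} | OUT={a, c, d}
  B3: | IN={a, c} | OUT={a, c, d}
  B4: | IN={d} | OUT={d}
  B5: | IN={d} | OUT={}

Merge at B2: OUT[B2] = IN[B3] ⊔ IN[B5] = {a, c, d}
Applying B2's transfer function to that OUT value gives IN[B2] (row B2 above).

Answer: {a, c, d}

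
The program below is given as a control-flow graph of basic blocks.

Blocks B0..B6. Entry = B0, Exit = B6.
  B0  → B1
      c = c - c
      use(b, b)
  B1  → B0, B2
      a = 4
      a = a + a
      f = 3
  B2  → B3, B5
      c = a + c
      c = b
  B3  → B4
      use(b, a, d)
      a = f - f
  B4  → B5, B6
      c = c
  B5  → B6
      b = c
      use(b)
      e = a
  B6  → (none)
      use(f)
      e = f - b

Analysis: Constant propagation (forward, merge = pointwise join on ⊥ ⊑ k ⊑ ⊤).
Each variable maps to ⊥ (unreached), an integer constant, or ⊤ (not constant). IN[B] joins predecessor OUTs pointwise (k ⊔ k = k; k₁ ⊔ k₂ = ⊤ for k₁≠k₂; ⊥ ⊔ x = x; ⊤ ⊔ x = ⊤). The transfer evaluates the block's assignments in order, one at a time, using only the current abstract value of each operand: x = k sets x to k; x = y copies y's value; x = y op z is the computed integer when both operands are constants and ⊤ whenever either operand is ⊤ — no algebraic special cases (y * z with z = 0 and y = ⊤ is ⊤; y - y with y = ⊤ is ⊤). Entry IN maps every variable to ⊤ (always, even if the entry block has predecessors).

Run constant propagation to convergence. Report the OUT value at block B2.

Converged values:
  B0:  IN=(all ⊤)  OUT=(all ⊤)
  B1:  IN=(all ⊤)  OUT={a:8, f:3; rest ⊤}
  B2:  IN={a:8, f:3; rest ⊤}  OUT={a:8, f:3; rest ⊤}
  B3:  IN={a:8, f:3; rest ⊤}  OUT={a:0, f:3; rest ⊤}
  B4:  IN={a:0, f:3; rest ⊤}  OUT={a:0, f:3; rest ⊤}
  B5:  IN={f:3; rest ⊤}  OUT={f:3; rest ⊤}
  B6:  IN={f:3; rest ⊤}  OUT={f:3; rest ⊤}

Merge at B2: IN[B2] = OUT[B1] = {a: 8, b: ⊤, c: ⊤, d: ⊤, e: ⊤, f: 3}
Applying B2's transfer function to that IN value gives OUT[B2] (row B2 above).

Answer: {a: 8, b: ⊤, c: ⊤, d: ⊤, e: ⊤, f: 3}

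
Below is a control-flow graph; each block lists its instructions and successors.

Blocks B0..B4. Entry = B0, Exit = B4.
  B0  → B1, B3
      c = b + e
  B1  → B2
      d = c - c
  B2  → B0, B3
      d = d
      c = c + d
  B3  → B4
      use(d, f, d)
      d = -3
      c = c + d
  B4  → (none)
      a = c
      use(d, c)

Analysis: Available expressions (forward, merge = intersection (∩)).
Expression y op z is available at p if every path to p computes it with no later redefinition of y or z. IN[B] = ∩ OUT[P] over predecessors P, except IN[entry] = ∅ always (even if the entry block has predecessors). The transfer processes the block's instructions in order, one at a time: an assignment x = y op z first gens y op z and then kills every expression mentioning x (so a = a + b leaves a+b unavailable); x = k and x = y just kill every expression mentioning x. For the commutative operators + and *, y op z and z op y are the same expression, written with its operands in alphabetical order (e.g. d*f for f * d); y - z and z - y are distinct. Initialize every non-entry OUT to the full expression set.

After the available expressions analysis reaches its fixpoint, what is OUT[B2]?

Converged values:
  B0:   IN={}   OUT={b+e}
  B1:   IN={b+e}   OUT={b+e, c-c}
  B2:   IN={b+e, c-c}   OUT={b+e}
  B3:   IN={b+e}   OUT={b+e}
  B4:   IN={b+e}   OUT={b+e}

Merge at B2: IN[B2] = OUT[B1] = {b+e, c-c}
Applying B2's transfer function to that IN value gives OUT[B2] (row B2 above).

Answer: {b+e}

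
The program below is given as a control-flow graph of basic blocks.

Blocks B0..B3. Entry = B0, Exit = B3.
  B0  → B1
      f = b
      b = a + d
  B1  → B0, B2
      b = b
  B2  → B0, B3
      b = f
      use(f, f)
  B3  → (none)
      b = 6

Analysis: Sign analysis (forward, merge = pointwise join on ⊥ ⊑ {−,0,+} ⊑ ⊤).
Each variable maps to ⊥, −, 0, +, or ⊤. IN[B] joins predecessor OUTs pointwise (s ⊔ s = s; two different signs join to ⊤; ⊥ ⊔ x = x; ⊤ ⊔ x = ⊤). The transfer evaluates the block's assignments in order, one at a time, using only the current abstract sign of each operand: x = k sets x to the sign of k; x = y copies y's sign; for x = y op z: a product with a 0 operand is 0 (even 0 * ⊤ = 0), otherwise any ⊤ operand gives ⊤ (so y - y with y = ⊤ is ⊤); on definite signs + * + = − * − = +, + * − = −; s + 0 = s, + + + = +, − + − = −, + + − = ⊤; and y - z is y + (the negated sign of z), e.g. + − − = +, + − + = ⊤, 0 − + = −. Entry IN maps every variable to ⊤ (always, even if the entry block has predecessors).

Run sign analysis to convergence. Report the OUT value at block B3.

Fixpoint table:
  B0:  IN=(all ⊤)  OUT=(all ⊤)
  B1:  IN=(all ⊤)  OUT=(all ⊤)
  B2:  IN=(all ⊤)  OUT=(all ⊤)
  B3:  IN=(all ⊤)  OUT={b:+; rest ⊤}

Merge at B3: IN[B3] = OUT[B2] = {a: ⊤, b: ⊤, c: ⊤, d: ⊤, e: ⊤, f: ⊤}
Applying B3's transfer function to that IN value gives OUT[B3] (row B3 above).

Answer: {a: ⊤, b: +, c: ⊤, d: ⊤, e: ⊤, f: ⊤}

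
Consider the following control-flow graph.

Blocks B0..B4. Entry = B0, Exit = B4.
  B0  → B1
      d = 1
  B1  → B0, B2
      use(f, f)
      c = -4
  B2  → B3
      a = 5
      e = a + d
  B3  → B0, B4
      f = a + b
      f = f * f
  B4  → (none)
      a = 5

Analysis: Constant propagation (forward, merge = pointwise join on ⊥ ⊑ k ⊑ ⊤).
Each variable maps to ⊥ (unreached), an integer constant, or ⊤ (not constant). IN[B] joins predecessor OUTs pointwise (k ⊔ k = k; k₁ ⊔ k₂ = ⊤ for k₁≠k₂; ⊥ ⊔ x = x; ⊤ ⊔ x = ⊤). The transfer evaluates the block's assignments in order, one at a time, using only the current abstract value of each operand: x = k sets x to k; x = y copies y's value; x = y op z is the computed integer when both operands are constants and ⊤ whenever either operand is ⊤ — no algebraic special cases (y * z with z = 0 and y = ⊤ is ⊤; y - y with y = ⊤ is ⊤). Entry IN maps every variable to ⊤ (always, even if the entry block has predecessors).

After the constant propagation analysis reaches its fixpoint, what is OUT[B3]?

Per-block solution:
  B0:   IN=(all ⊤)   OUT={d:1; rest ⊤}
  B1:   IN={d:1; rest ⊤}   OUT={c:-4, d:1; rest ⊤}
  B2:   IN={c:-4, d:1; rest ⊤}   OUT={a:5, c:-4, d:1, e:6; rest ⊤}
  B3:   IN={a:5, c:-4, d:1, e:6; rest ⊤}   OUT={a:5, c:-4, d:1, e:6; rest ⊤}
  B4:   IN={a:5, c:-4, d:1, e:6; rest ⊤}   OUT={a:5, c:-4, d:1, e:6; rest ⊤}

Merge at B3: IN[B3] = OUT[B2] = {a: 5, b: ⊤, c: -4, d: 1, e: 6, f: ⊤}
Applying B3's transfer function to that IN value gives OUT[B3] (row B3 above).

Answer: {a: 5, b: ⊤, c: -4, d: 1, e: 6, f: ⊤}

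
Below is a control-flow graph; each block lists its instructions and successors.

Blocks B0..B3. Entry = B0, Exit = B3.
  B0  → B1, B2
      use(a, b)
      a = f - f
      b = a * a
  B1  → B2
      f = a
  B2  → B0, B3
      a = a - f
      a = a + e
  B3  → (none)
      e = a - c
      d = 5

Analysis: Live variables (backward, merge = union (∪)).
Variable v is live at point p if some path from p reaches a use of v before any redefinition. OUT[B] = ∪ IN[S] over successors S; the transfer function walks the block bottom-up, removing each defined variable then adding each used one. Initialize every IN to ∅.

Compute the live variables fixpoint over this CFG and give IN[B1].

Fixpoint table:
  B0:  IN={a, b, c, e, f}  OUT={a, b, c, e, f}
  B1:  IN={a, b, c, e}  OUT={a, b, c, e, f}
  B2:  IN={a, b, c, e, f}  OUT={a, b, c, e, f}
  B3:  IN={a, c}  OUT={}

Merge at B1: OUT[B1] = IN[B2] = {a, b, c, e, f}
Applying B1's transfer function to that OUT value gives IN[B1] (row B1 above).

Answer: {a, b, c, e}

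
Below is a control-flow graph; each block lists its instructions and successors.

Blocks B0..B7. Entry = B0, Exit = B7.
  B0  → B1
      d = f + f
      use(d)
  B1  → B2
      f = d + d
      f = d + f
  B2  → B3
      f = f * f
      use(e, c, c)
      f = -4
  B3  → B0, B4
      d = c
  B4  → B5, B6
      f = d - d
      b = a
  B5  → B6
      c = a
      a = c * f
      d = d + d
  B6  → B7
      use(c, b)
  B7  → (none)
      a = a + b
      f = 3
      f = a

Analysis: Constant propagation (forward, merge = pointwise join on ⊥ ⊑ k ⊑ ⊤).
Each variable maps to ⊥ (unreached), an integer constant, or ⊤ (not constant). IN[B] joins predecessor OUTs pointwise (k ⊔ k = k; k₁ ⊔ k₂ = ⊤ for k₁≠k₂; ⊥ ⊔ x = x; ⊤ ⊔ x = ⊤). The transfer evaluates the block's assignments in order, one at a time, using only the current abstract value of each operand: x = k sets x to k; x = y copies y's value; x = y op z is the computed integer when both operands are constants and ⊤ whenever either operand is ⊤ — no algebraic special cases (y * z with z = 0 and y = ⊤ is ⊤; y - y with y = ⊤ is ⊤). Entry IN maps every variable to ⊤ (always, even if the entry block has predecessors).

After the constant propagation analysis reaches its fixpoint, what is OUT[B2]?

Converged values:
  B0:   IN=(all ⊤)   OUT=(all ⊤)
  B1:   IN=(all ⊤)   OUT=(all ⊤)
  B2:   IN=(all ⊤)   OUT={f:-4; rest ⊤}
  B3:   IN={f:-4; rest ⊤}   OUT={f:-4; rest ⊤}
  B4:   IN={f:-4; rest ⊤}   OUT=(all ⊤)
  B5:   IN=(all ⊤)   OUT=(all ⊤)
  B6:   IN=(all ⊤)   OUT=(all ⊤)
  B7:   IN=(all ⊤)   OUT=(all ⊤)

Merge at B2: IN[B2] = OUT[B1] = {a: ⊤, b: ⊤, c: ⊤, d: ⊤, e: ⊤, f: ⊤}
Applying B2's transfer function to that IN value gives OUT[B2] (row B2 above).

Answer: {a: ⊤, b: ⊤, c: ⊤, d: ⊤, e: ⊤, f: -4}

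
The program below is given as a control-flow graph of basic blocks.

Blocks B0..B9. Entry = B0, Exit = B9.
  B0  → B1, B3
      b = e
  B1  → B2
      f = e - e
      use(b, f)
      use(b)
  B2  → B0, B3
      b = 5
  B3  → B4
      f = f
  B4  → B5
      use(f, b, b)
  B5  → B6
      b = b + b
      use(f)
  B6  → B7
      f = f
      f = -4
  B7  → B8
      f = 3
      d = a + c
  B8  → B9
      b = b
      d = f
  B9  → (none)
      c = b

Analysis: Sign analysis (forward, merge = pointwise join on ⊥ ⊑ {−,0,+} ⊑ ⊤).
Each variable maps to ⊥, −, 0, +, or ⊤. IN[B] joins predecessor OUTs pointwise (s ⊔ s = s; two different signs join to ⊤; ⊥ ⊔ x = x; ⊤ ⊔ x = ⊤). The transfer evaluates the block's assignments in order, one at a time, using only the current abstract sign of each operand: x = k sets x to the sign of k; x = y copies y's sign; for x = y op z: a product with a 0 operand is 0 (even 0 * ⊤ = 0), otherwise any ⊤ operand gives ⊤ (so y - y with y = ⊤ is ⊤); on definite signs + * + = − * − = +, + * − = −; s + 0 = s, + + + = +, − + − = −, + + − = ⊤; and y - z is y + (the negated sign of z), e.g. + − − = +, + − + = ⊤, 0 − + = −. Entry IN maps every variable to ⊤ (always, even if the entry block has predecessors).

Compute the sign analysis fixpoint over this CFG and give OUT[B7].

Answer: {a: ⊤, b: ⊤, c: ⊤, d: ⊤, e: ⊤, f: +}

Working:
Per-block solution:
  B0:   IN=(all ⊤)   OUT=(all ⊤)
  B1:   IN=(all ⊤)   OUT=(all ⊤)
  B2:   IN=(all ⊤)   OUT={b:+; rest ⊤}
  B3:   IN=(all ⊤)   OUT=(all ⊤)
  B4:   IN=(all ⊤)   OUT=(all ⊤)
  B5:   IN=(all ⊤)   OUT=(all ⊤)
  B6:   IN=(all ⊤)   OUT={f:-; rest ⊤}
  B7:   IN={f:-; rest ⊤}   OUT={f:+; rest ⊤}
  B8:   IN={f:+; rest ⊤}   OUT={d:+, f:+; rest ⊤}
  B9:   IN={d:+, f:+; rest ⊤}   OUT={d:+, f:+; rest ⊤}

Merge at B7: IN[B7] = OUT[B6] = {a: ⊤, b: ⊤, c: ⊤, d: ⊤, e: ⊤, f: -}
Applying B7's transfer function to that IN value gives OUT[B7] (row B7 above).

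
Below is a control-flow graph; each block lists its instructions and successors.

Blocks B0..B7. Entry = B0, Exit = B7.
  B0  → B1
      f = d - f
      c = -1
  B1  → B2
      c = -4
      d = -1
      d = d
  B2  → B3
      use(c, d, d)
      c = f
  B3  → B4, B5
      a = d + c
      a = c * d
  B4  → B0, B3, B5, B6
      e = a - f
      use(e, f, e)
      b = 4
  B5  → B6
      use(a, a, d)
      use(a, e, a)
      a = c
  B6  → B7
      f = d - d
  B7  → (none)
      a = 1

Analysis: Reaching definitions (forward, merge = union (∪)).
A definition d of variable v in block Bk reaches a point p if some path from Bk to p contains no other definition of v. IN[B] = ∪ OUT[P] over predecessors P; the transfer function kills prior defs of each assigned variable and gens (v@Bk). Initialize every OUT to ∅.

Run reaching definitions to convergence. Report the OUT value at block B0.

Answer: {a@B3, b@B4, c@B0, d@B1, e@B4, f@B0}

Working:
Fixpoint table:
  B0:  IN={a@B3, b@B4, c@B2, d@B1, e@B4, f@B0}  OUT={a@B3, b@B4, c@B0, d@B1, e@B4, f@B0}
  B1:  IN={a@B3, b@B4, c@B0, d@B1, e@B4, f@B0}  OUT={a@B3, b@B4, c@B1, d@B1, e@B4, f@B0}
  B2:  IN={a@B3, b@B4, c@B1, d@B1, e@B4, f@B0}  OUT={a@B3, b@B4, c@B2, d@B1, e@B4, f@B0}
  B3:  IN={a@B3, b@B4, c@B2, d@B1, e@B4, f@B0}  OUT={a@B3, b@B4, c@B2, d@B1, e@B4, f@B0}
  B4:  IN={a@B3, b@B4, c@B2, d@B1, e@B4, f@B0}  OUT={a@B3, b@B4, c@B2, d@B1, e@B4, f@B0}
  B5:  IN={a@B3, b@B4, c@B2, d@B1, e@B4, f@B0}  OUT={a@B5, b@B4, c@B2, d@B1, e@B4, f@B0}
  B6:  IN={a@B3, a@B5, b@B4, c@B2, d@B1, e@B4, f@B0}  OUT={a@B3, a@B5, b@B4, c@B2, d@B1, e@B4, f@B6}
  B7:  IN={a@B3, a@B5, b@B4, c@B2, d@B1, e@B4, f@B6}  OUT={a@B7, b@B4, c@B2, d@B1, e@B4, f@B6}

Merge at B0 (entry node, so the boundary value {} is joined with the incoming edge(s)): IN[B0] = {} ⊔ OUT[B4] = {a@B3, b@B4, c@B2, d@B1, e@B4, f@B0}
Applying B0's transfer function to that IN value gives OUT[B0] (row B0 above).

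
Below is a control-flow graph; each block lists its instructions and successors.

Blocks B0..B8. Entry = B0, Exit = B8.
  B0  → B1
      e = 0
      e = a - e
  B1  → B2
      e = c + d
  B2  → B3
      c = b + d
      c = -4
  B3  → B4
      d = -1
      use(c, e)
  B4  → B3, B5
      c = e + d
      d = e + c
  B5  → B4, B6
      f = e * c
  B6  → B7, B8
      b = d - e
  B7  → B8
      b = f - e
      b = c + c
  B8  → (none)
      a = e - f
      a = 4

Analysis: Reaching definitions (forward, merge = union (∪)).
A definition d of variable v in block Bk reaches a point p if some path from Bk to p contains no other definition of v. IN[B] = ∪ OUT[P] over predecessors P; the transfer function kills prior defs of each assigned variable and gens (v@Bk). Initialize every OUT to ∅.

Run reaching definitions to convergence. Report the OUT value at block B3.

Converged values:
  B0:  IN={}  OUT={e@B0}
  B1:  IN={e@B0}  OUT={e@B1}
  B2:  IN={e@B1}  OUT={c@B2, e@B1}
  B3:  IN={c@B2, c@B4, d@B4, e@B1, f@B5}  OUT={c@B2, c@B4, d@B3, e@B1, f@B5}
  B4:  IN={c@B2, c@B4, d@B3, d@B4, e@B1, f@B5}  OUT={c@B4, d@B4, e@B1, f@B5}
  B5:  IN={c@B4, d@B4, e@B1, f@B5}  OUT={c@B4, d@B4, e@B1, f@B5}
  B6:  IN={c@B4, d@B4, e@B1, f@B5}  OUT={b@B6, c@B4, d@B4, e@B1, f@B5}
  B7:  IN={b@B6, c@B4, d@B4, e@B1, f@B5}  OUT={b@B7, c@B4, d@B4, e@B1, f@B5}
  B8:  IN={b@B6, b@B7, c@B4, d@B4, e@B1, f@B5}  OUT={a@B8, b@B6, b@B7, c@B4, d@B4, e@B1, f@B5}

Merge at B3: IN[B3] = OUT[B2] ⊔ OUT[B4] = {c@B2, c@B4, d@B4, e@B1, f@B5}
Applying B3's transfer function to that IN value gives OUT[B3] (row B3 above).

Answer: {c@B2, c@B4, d@B3, e@B1, f@B5}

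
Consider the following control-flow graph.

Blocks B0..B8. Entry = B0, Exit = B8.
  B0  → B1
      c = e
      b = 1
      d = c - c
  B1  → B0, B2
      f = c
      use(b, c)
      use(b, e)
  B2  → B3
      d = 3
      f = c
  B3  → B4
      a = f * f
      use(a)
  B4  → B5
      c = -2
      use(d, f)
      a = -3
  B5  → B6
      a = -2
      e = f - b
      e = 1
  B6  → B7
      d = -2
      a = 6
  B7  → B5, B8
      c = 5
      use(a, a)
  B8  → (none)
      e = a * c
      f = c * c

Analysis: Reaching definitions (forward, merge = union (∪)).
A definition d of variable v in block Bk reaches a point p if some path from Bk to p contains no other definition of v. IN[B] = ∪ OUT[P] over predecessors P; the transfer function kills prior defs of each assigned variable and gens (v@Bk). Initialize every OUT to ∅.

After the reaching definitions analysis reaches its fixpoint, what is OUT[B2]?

Fixpoint table:
  B0:   IN={b@B0, c@B0, d@B0, f@B1}   OUT={b@B0, c@B0, d@B0, f@B1}
  B1:   IN={b@B0, c@B0, d@B0, f@B1}   OUT={b@B0, c@B0, d@B0, f@B1}
  B2:   IN={b@B0, c@B0, d@B0, f@B1}   OUT={b@B0, c@B0, d@B2, f@B2}
  B3:   IN={b@B0, c@B0, d@B2, f@B2}   OUT={a@B3, b@B0, c@B0, d@B2, f@B2}
  B4:   IN={a@B3, b@B0, c@B0, d@B2, f@B2}   OUT={a@B4, b@B0, c@B4, d@B2, f@B2}
  B5:   IN={a@B4, a@B6, b@B0, c@B4, c@B7, d@B2, d@B6, e@B5, f@B2}   OUT={a@B5, b@B0, c@B4, c@B7, d@B2, d@B6, e@B5, f@B2}
  B6:   IN={a@B5, b@B0, c@B4, c@B7, d@B2, d@B6, e@B5, f@B2}   OUT={a@B6, b@B0, c@B4, c@B7, d@B6, e@B5, f@B2}
  B7:   IN={a@B6, b@B0, c@B4, c@B7, d@B6, e@B5, f@B2}   OUT={a@B6, b@B0, c@B7, d@B6, e@B5, f@B2}
  B8:   IN={a@B6, b@B0, c@B7, d@B6, e@B5, f@B2}   OUT={a@B6, b@B0, c@B7, d@B6, e@B8, f@B8}

Merge at B2: IN[B2] = OUT[B1] = {b@B0, c@B0, d@B0, f@B1}
Applying B2's transfer function to that IN value gives OUT[B2] (row B2 above).

Answer: {b@B0, c@B0, d@B2, f@B2}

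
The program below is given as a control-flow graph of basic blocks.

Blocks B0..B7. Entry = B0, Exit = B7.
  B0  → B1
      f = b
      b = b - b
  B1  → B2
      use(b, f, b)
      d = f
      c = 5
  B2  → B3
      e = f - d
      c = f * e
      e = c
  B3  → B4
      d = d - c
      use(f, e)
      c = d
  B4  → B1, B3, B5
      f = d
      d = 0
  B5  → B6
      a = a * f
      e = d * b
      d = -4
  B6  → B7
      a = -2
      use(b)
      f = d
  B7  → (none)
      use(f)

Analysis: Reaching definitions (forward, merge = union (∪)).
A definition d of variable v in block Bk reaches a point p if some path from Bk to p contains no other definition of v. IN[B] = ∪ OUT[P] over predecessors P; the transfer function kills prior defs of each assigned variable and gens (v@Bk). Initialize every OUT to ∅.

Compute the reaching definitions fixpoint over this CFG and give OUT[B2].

Answer: {b@B0, c@B2, d@B1, e@B2, f@B0, f@B4}

Derivation:
Fixpoint table:
  B0: | IN={} | OUT={b@B0, f@B0}
  B1: | IN={b@B0, c@B3, d@B4, e@B2, f@B0, f@B4} | OUT={b@B0, c@B1, d@B1, e@B2, f@B0, f@B4}
  B2: | IN={b@B0, c@B1, d@B1, e@B2, f@B0, f@B4} | OUT={b@B0, c@B2, d@B1, e@B2, f@B0, f@B4}
  B3: | IN={b@B0, c@B2, c@B3, d@B1, d@B4, e@B2, f@B0, f@B4} | OUT={b@B0, c@B3, d@B3, e@B2, f@B0, f@B4}
  B4: | IN={b@B0, c@B3, d@B3, e@B2, f@B0, f@B4} | OUT={b@B0, c@B3, d@B4, e@B2, f@B4}
  B5: | IN={b@B0, c@B3, d@B4, e@B2, f@B4} | OUT={a@B5, b@B0, c@B3, d@B5, e@B5, f@B4}
  B6: | IN={a@B5, b@B0, c@B3, d@B5, e@B5, f@B4} | OUT={a@B6, b@B0, c@B3, d@B5, e@B5, f@B6}
  B7: | IN={a@B6, b@B0, c@B3, d@B5, e@B5, f@B6} | OUT={a@B6, b@B0, c@B3, d@B5, e@B5, f@B6}

Merge at B2: IN[B2] = OUT[B1] = {b@B0, c@B1, d@B1, e@B2, f@B0, f@B4}
Applying B2's transfer function to that IN value gives OUT[B2] (row B2 above).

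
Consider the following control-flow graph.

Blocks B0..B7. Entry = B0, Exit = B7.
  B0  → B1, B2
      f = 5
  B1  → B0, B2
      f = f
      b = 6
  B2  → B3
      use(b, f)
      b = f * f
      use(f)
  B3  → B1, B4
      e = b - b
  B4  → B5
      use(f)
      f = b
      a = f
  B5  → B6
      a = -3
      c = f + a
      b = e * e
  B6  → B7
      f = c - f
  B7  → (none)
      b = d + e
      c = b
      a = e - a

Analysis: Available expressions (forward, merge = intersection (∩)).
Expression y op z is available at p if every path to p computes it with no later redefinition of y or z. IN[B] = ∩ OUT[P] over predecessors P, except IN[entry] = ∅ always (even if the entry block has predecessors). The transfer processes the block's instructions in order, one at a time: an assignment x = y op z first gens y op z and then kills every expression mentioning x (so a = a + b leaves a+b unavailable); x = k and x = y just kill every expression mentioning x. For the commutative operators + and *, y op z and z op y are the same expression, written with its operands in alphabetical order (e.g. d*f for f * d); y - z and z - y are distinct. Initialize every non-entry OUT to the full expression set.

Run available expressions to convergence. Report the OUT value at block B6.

Answer: {e*e}

Derivation:
Converged values:
  B0:  IN={}  OUT={}
  B1:  IN={}  OUT={}
  B2:  IN={}  OUT={f*f}
  B3:  IN={f*f}  OUT={b-b, f*f}
  B4:  IN={b-b, f*f}  OUT={b-b}
  B5:  IN={b-b}  OUT={a+f, e*e}
  B6:  IN={a+f, e*e}  OUT={e*e}
  B7:  IN={e*e}  OUT={d+e, e*e}

Merge at B6: IN[B6] = OUT[B5] = {a+f, e*e}
Applying B6's transfer function to that IN value gives OUT[B6] (row B6 above).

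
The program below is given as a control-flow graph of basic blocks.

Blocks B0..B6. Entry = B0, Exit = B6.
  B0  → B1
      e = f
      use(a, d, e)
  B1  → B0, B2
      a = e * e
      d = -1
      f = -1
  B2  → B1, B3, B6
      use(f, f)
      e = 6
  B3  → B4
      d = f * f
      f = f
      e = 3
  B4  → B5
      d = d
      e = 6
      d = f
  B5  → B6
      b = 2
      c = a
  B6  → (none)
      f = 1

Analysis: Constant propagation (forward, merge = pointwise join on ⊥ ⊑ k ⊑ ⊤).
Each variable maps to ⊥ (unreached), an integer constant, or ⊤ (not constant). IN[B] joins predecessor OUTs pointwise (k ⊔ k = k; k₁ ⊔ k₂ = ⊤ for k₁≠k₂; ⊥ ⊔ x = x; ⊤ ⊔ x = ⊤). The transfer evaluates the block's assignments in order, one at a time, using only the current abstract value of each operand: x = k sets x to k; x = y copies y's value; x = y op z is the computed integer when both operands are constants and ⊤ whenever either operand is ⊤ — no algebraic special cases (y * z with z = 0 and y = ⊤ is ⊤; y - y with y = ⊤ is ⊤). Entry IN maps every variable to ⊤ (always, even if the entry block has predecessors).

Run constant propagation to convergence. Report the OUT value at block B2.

Answer: {a: ⊤, b: ⊤, c: ⊤, d: -1, e: 6, f: -1}

Derivation:
Converged values:
  B0:  IN=(all ⊤)  OUT=(all ⊤)
  B1:  IN=(all ⊤)  OUT={d:-1, f:-1; rest ⊤}
  B2:  IN={d:-1, f:-1; rest ⊤}  OUT={d:-1, e:6, f:-1; rest ⊤}
  B3:  IN={d:-1, e:6, f:-1; rest ⊤}  OUT={d:1, e:3, f:-1; rest ⊤}
  B4:  IN={d:1, e:3, f:-1; rest ⊤}  OUT={d:-1, e:6, f:-1; rest ⊤}
  B5:  IN={d:-1, e:6, f:-1; rest ⊤}  OUT={b:2, d:-1, e:6, f:-1; rest ⊤}
  B6:  IN={d:-1, e:6, f:-1; rest ⊤}  OUT={d:-1, e:6, f:1; rest ⊤}

Merge at B2: IN[B2] = OUT[B1] = {a: ⊤, b: ⊤, c: ⊤, d: -1, e: ⊤, f: -1}
Applying B2's transfer function to that IN value gives OUT[B2] (row B2 above).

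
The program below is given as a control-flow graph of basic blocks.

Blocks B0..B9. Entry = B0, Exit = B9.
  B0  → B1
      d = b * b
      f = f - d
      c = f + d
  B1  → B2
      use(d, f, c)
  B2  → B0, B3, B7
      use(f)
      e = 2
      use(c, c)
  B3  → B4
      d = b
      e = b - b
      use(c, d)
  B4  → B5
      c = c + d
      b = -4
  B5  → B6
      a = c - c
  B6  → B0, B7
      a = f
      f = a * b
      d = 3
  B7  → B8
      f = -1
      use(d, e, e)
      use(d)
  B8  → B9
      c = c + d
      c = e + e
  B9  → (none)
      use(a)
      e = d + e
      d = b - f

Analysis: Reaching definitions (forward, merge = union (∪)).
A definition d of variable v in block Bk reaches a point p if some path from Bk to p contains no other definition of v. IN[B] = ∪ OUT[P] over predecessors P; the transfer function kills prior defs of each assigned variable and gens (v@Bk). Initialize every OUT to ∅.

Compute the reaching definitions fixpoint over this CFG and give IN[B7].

Fixpoint table:
  B0: | IN={a@B6, b@B4, c@B0, c@B4, d@B0, d@B6, e@B2, e@B3, f@B0, f@B6} | OUT={a@B6, b@B4, c@B0, d@B0, e@B2, e@B3, f@B0}
  B1: | IN={a@B6, b@B4, c@B0, d@B0, e@B2, e@B3, f@B0} | OUT={a@B6, b@B4, c@B0, d@B0, e@B2, e@B3, f@B0}
  B2: | IN={a@B6, b@B4, c@B0, d@B0, e@B2, e@B3, f@B0} | OUT={a@B6, b@B4, c@B0, d@B0, e@B2, f@B0}
  B3: | IN={a@B6, b@B4, c@B0, d@B0, e@B2, f@B0} | OUT={a@B6, b@B4, c@B0, d@B3, e@B3, f@B0}
  B4: | IN={a@B6, b@B4, c@B0, d@B3, e@B3, f@B0} | OUT={a@B6, b@B4, c@B4, d@B3, e@B3, f@B0}
  B5: | IN={a@B6, b@B4, c@B4, d@B3, e@B3, f@B0} | OUT={a@B5, b@B4, c@B4, d@B3, e@B3, f@B0}
  B6: | IN={a@B5, b@B4, c@B4, d@B3, e@B3, f@B0} | OUT={a@B6, b@B4, c@B4, d@B6, e@B3, f@B6}
  B7: | IN={a@B6, b@B4, c@B0, c@B4, d@B0, d@B6, e@B2, e@B3, f@B0, f@B6} | OUT={a@B6, b@B4, c@B0, c@B4, d@B0, d@B6, e@B2, e@B3, f@B7}
  B8: | IN={a@B6, b@B4, c@B0, c@B4, d@B0, d@B6, e@B2, e@B3, f@B7} | OUT={a@B6, b@B4, c@B8, d@B0, d@B6, e@B2, e@B3, f@B7}
  B9: | IN={a@B6, b@B4, c@B8, d@B0, d@B6, e@B2, e@B3, f@B7} | OUT={a@B6, b@B4, c@B8, d@B9, e@B9, f@B7}

Merge at B7: IN[B7] = OUT[B2] ⊔ OUT[B6] = {a@B6, b@B4, c@B0, c@B4, d@B0, d@B6, e@B2, e@B3, f@B0, f@B6}

Answer: {a@B6, b@B4, c@B0, c@B4, d@B0, d@B6, e@B2, e@B3, f@B0, f@B6}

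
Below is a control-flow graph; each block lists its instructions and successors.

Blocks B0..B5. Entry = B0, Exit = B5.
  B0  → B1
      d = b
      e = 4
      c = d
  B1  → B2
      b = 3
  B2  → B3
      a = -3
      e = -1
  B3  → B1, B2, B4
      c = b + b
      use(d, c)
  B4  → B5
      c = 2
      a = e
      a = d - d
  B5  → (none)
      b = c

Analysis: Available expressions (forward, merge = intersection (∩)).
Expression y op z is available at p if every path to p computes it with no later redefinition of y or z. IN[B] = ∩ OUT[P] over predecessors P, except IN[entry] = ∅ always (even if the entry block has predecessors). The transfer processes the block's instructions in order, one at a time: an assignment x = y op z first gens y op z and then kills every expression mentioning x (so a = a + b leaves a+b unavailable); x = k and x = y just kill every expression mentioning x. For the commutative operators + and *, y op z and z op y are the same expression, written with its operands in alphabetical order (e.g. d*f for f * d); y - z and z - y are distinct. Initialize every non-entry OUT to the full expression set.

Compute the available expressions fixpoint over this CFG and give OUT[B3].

Per-block solution:
  B0: | IN={} | OUT={}
  B1: | IN={} | OUT={}
  B2: | IN={} | OUT={}
  B3: | IN={} | OUT={b+b}
  B4: | IN={b+b} | OUT={b+b, d-d}
  B5: | IN={b+b, d-d} | OUT={d-d}

Merge at B3: IN[B3] = OUT[B2] = {}
Applying B3's transfer function to that IN value gives OUT[B3] (row B3 above).

Answer: {b+b}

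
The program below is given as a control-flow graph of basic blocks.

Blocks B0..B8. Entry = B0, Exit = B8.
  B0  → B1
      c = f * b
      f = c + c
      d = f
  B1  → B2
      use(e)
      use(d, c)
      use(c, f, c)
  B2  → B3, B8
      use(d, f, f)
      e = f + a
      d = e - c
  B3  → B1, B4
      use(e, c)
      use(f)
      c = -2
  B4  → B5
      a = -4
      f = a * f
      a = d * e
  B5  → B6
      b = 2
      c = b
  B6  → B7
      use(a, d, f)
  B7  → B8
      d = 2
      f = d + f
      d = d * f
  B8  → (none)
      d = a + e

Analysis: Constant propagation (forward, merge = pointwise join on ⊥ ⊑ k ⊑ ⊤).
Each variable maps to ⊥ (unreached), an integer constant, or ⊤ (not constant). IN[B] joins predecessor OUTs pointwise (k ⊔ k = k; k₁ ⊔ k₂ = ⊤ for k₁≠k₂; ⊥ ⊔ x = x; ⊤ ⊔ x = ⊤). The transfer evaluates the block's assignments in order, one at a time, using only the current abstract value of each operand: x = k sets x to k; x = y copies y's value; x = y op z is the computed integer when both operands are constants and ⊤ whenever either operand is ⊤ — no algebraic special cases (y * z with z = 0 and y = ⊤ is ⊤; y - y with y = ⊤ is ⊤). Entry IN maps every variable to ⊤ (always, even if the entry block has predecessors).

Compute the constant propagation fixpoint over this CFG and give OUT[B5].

Converged values:
  B0: | IN=(all ⊤) | OUT=(all ⊤)
  B1: | IN=(all ⊤) | OUT=(all ⊤)
  B2: | IN=(all ⊤) | OUT=(all ⊤)
  B3: | IN=(all ⊤) | OUT={c:-2; rest ⊤}
  B4: | IN={c:-2; rest ⊤} | OUT={c:-2; rest ⊤}
  B5: | IN={c:-2; rest ⊤} | OUT={b:2, c:2; rest ⊤}
  B6: | IN={b:2, c:2; rest ⊤} | OUT={b:2, c:2; rest ⊤}
  B7: | IN={b:2, c:2; rest ⊤} | OUT={b:2, c:2; rest ⊤}
  B8: | IN=(all ⊤) | OUT=(all ⊤)

Merge at B5: IN[B5] = OUT[B4] = {a: ⊤, b: ⊤, c: -2, d: ⊤, e: ⊤, f: ⊤}
Applying B5's transfer function to that IN value gives OUT[B5] (row B5 above).

Answer: {a: ⊤, b: 2, c: 2, d: ⊤, e: ⊤, f: ⊤}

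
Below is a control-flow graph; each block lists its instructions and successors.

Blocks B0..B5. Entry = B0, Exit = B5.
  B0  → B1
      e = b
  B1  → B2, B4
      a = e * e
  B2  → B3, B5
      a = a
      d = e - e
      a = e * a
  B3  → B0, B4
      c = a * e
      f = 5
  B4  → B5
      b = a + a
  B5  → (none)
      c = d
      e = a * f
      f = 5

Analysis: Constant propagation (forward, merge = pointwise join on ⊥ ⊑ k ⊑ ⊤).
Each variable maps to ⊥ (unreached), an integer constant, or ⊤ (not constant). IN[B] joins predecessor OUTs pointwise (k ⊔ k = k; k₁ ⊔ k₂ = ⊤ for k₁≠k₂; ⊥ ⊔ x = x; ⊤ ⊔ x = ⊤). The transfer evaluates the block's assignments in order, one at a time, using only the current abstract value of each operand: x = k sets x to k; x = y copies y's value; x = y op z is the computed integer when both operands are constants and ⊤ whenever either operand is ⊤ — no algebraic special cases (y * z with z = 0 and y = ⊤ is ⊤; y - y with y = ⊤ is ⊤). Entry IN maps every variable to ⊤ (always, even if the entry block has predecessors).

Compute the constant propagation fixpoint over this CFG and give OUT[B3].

Fixpoint table:
  B0:  IN=(all ⊤)  OUT=(all ⊤)
  B1:  IN=(all ⊤)  OUT=(all ⊤)
  B2:  IN=(all ⊤)  OUT=(all ⊤)
  B3:  IN=(all ⊤)  OUT={f:5; rest ⊤}
  B4:  IN=(all ⊤)  OUT=(all ⊤)
  B5:  IN=(all ⊤)  OUT={f:5; rest ⊤}

Merge at B3: IN[B3] = OUT[B2] = {a: ⊤, b: ⊤, c: ⊤, d: ⊤, e: ⊤, f: ⊤}
Applying B3's transfer function to that IN value gives OUT[B3] (row B3 above).

Answer: {a: ⊤, b: ⊤, c: ⊤, d: ⊤, e: ⊤, f: 5}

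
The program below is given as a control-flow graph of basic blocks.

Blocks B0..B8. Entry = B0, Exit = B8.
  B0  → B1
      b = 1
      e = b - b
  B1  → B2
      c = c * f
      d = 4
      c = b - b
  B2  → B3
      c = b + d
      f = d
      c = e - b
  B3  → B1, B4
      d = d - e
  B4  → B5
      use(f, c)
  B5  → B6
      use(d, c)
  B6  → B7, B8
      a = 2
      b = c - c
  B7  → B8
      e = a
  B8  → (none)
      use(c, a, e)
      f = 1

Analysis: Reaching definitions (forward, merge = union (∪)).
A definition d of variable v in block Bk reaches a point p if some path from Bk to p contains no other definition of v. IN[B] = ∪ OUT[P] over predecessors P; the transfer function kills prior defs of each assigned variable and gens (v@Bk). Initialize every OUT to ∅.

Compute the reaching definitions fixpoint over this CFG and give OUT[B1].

Fixpoint table:
  B0:   IN={}   OUT={b@B0, e@B0}
  B1:   IN={b@B0, c@B2, d@B3, e@B0, f@B2}   OUT={b@B0, c@B1, d@B1, e@B0, f@B2}
  B2:   IN={b@B0, c@B1, d@B1, e@B0, f@B2}   OUT={b@B0, c@B2, d@B1, e@B0, f@B2}
  B3:   IN={b@B0, c@B2, d@B1, e@B0, f@B2}   OUT={b@B0, c@B2, d@B3, e@B0, f@B2}
  B4:   IN={b@B0, c@B2, d@B3, e@B0, f@B2}   OUT={b@B0, c@B2, d@B3, e@B0, f@B2}
  B5:   IN={b@B0, c@B2, d@B3, e@B0, f@B2}   OUT={b@B0, c@B2, d@B3, e@B0, f@B2}
  B6:   IN={b@B0, c@B2, d@B3, e@B0, f@B2}   OUT={a@B6, b@B6, c@B2, d@B3, e@B0, f@B2}
  B7:   IN={a@B6, b@B6, c@B2, d@B3, e@B0, f@B2}   OUT={a@B6, b@B6, c@B2, d@B3, e@B7, f@B2}
  B8:   IN={a@B6, b@B6, c@B2, d@B3, e@B0, e@B7, f@B2}   OUT={a@B6, b@B6, c@B2, d@B3, e@B0, e@B7, f@B8}

Merge at B1: IN[B1] = OUT[B0] ⊔ OUT[B3] = {b@B0, c@B2, d@B3, e@B0, f@B2}
Applying B1's transfer function to that IN value gives OUT[B1] (row B1 above).

Answer: {b@B0, c@B1, d@B1, e@B0, f@B2}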